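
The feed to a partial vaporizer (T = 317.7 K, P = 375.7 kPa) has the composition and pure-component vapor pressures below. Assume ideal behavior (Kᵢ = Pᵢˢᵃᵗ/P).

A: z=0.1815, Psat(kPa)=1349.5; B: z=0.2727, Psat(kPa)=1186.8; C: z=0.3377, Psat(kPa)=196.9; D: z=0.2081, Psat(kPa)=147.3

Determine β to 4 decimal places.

β = 0.6215

Raoult's law: Kᵢ = Pᵢˢᵃᵗ/P = Pᵢˢᵃᵗ/375.7.
  K_A = 1349.5/375.7 = 3.591962, K_B = 1186.8/375.7 = 3.158903, K_C = 196.9/375.7 = 0.524088, K_D = 147.3/375.7 = 0.392068
Newton–Raphson from β = 0.5:
  β = 0.5000: g = 0.09536, g' = -0.8157 → β = 0.6169
  β = 0.6169: g = 0.00355, g' = -0.7645 → β = 0.6215
Converged at β = 0.6215.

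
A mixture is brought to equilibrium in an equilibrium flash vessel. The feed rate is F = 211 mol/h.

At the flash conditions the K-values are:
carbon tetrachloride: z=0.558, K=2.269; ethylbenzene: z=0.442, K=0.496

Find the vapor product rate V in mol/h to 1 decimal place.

Rachford–Rice: g(ψ) = Σ zᵢ(Kᵢ−1)/(1+ψ(Kᵢ−1)) = 0.
Feasibility: ΣzᵢKᵢ = 1.485, Σzᵢ/Kᵢ = 1.137 — both > 1, two phases present.
Binary case is linear: z₁(K₁−1)(1+ψ(K₂−1)) + z₂(K₂−1)(1+ψ(K₁−1)) = 0
⇒ ψ = [z₁(K₁−1)+z₂(K₂−1)] / [−(K₁−1)(K₂−1)] = 0.4853/0.6396 = 0.759
Then V = ψ·F = 0.7588·211 = 160.1 mol/h and L = F − V = 50.9 mol/h.

V = 160.1 mol/h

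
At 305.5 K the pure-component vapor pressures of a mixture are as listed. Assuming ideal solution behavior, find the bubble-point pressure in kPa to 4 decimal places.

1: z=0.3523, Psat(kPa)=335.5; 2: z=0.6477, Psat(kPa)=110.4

At the bubble point ψ → 0, so ΣzᵢKᵢ = 1 with Kᵢ = Pᵢˢᵃᵗ/P ⇒ P = ΣzᵢPᵢˢᵃᵗ.
P = 0.3523·335.5 + 0.6477·110.4 = 189.7027 kPa

Pbub = 189.7027 kPa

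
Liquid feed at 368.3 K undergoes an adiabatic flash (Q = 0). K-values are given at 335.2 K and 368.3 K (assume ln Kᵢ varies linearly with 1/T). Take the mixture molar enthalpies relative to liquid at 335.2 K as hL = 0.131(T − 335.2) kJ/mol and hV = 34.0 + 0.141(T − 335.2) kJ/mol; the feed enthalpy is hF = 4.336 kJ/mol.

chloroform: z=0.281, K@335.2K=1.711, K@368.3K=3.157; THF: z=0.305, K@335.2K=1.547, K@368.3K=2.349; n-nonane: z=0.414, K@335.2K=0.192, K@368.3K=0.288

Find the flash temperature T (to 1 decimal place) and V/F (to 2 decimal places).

T = 337.1 K, V/F = 0.12

Adiabatic flash: solve Rachford–Rice at each trial T, then check hF = ψ·hV(T) + (1−ψ)·hL(T).
  T = 335.2 K: K = (1.711, 1.547, 0.192), RR gives ψ = 0.063, H_out = 2.145 kJ/mol
  T = 368.3 K: K = (3.157, 2.349, 0.288), RR gives ψ = 0.578, H_out = 24.181 kJ/mol
  T = 351.8 K: K = (2.360, 1.926, 0.238), RR gives ψ = 0.399, H_out = 15.821 kJ/mol
  T = 343.5 K: K = (2.017, 1.731, 0.214), RR gives ψ = 0.266, H_out = 10.166 kJ/mol
  T = 339.4 K: K = (1.862, 1.639, 0.203), RR gives ψ = 0.178, H_out = 6.627 kJ/mol
  T = 337.3 K: K = (1.785, 1.592, 0.197), RR gives ψ = 0.125, H_out = 4.519 kJ/mol
Linear interpolation between T = 335.2 (H_out = 2.145) and T = 337.3 (H_out = 4.519) on hF = 4.336 gives T ≈ 337.1 K, at which ψ = 0.12.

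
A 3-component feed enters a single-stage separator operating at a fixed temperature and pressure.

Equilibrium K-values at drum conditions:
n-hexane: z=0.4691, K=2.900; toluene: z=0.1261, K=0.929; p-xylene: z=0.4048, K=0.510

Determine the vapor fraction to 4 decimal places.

Rachford–Rice: g(ψ) = Σ zᵢ(Kᵢ−1)/(1+ψ(Kᵢ−1)) = 0.
Check two-phase: ΣzᵢKᵢ = 1.6840 > 1 and Σzᵢ/Kᵢ = 1.0912 > 1, so g(0) = 0.6840 > 0 and g(1) = -0.0912 < 0.
Newton–Raphson from ψ = 0.5:
  ψ = 0.5000: g = 0.18507, g' = -0.6165 → ψ = 0.8002
  ψ = 0.8002: g = 0.01786, g' = -0.5303 → ψ = 0.8339
  ψ = 0.8339: g = -0.00002, g' = -0.5322 → ψ = 0.8338
Converged at ψ = 0.8338.

ψ = 0.8338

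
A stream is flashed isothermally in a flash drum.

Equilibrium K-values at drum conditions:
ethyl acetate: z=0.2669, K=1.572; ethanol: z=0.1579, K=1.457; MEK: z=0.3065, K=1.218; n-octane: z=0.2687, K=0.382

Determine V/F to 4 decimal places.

V/F = 0.4913

Rachford–Rice: g(V/F) = Σ zᵢ(Kᵢ−1)/(1+V/F(Kᵢ−1)) = 0.
Check two-phase: ΣzᵢKᵢ = 1.1256 > 1 and Σzᵢ/Kᵢ = 1.2332 > 1, so g(0) = 0.1256 > 0 and g(1) = -0.2332 < 0.
Iterate (Newton) starting at V/F = 0.5:
  V/F = 0.5000: g = -0.00261, g' = -0.3014 → V/F = 0.4913
Converged at V/F = 0.4913.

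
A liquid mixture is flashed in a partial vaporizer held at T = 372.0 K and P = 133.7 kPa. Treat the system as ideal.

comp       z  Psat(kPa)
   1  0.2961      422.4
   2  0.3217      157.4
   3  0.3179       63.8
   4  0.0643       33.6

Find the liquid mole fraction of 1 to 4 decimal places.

Raoult's law: Kᵢ = Pᵢˢᵃᵗ/P = Pᵢˢᵃᵗ/133.7.
  K_1 = 422.4/133.7 = 3.159312, K_2 = 157.4/133.7 = 1.177263, K_3 = 63.8/133.7 = 0.477188, K_4 = 33.6/133.7 = 0.251309
Material balance + equilibrium reduce to Σ zᵢ(Kᵢ−1)/(1+ψ(Kᵢ−1)) = 0.
g(0) = ΣzᵢKᵢ − 1 = 0.4821 and g(1) = 1 − Σzᵢ/Kᵢ = -0.2890, so a root lies in (0, 1).
Iterate (Newton) starting at ψ = 0.5:
  ψ = 0.5000: g = 0.05785, g' = -0.5791 → ψ = 0.5999
  ψ = 0.5999: g = 0.00055, g' = -0.5735 → ψ = 0.6009
Converged at ψ = 0.6009.
Compositions from xᵢ = zᵢ/(1+ψ(Kᵢ−1)), yᵢ = Kᵢxᵢ:
  1: x = 0.1289, y = 0.4072
  2: x = 0.2907, y = 0.3423
  3: x = 0.4635, y = 0.2212
  4: x = 0.1169, y = 0.0294

x_1 = 0.1289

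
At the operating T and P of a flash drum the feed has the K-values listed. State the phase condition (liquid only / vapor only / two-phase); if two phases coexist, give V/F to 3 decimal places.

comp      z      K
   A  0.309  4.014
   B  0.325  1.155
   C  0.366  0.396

ΣzᵢKᵢ = 1.761; Σzᵢ/Kᵢ = 1.283.
Both exceed 1, so a two-phase solution exists.
Rachford–Rice: g(ψ) = Σ zᵢ(Kᵢ−1)/(1+ψ(Kᵢ−1)) = 0.
Newton iteration, ψ⁰ = 0.54:
  ψ = 0.540: g = 0.0729, g' = -0.707 → ψ = 0.643
  ψ = 0.643: g = 0.0014, g' = -0.689 → ψ = 0.645
Converged at ψ = 0.645.

two-phase, V/F = 0.645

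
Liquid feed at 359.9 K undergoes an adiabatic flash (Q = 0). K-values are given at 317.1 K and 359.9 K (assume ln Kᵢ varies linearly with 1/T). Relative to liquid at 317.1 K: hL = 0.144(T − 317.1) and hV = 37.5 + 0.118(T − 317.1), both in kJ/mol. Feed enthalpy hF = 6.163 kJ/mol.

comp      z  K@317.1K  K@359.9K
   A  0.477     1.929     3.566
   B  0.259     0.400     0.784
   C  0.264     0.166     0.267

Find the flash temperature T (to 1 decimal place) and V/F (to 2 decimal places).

T = 319.6 K, V/F = 0.15

Adiabatic flash: solve Rachford–Rice at each trial T, then check hF = ψ·hV(T) + (1−ψ)·hL(T).
  T = 317.1 K: K = (1.929, 0.400, 0.166), RR gives ψ = 0.100, H_out = 3.746 kJ/mol
  T = 359.9 K: K = (3.566, 0.784, 0.267), RR gives ψ = 0.674, H_out = 30.706 kJ/mol
  T = 338.5 K: K = (2.674, 0.572, 0.214), RR gives ψ = 0.447, H_out = 19.580 kJ/mol
  T = 327.8 K: K = (2.283, 0.481, 0.189), RR gives ψ = 0.300, H_out = 12.705 kJ/mol
  T = 322.5 K: K = (2.103, 0.440, 0.177), RR gives ψ = 0.210, H_out = 8.641 kJ/mol
  T = 319.8 K: K = (2.015, 0.420, 0.172), RR gives ψ = 0.158, H_out = 6.310 kJ/mol
  T = 318.5 K: K = (1.973, 0.410, 0.169), RR gives ψ = 0.131, H_out = 5.108 kJ/mol
Linear interpolation between T = 318.5 (H_out = 5.108) and T = 319.8 (H_out = 6.310) on hF = 6.163 gives T ≈ 319.6 K, at which ψ = 0.15.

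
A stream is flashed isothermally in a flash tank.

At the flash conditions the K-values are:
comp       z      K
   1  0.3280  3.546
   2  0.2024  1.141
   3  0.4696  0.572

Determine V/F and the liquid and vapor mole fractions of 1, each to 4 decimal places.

Newton–Raphson from V/F = 0.5:
  V/F = 0.5000: g = 0.13834, g' = -0.5543 → V/F = 0.7496
  V/F = 0.7496: g = 0.01700, g' = -0.4411 → V/F = 0.7881
  V/F = 0.7881: g = 0.00014, g' = -0.4344 → V/F = 0.7885
Converged at V/F = 0.7885.
Compositions from xᵢ = zᵢ/(1+V/F(Kᵢ−1)), yᵢ = Kᵢxᵢ:
  1: x = 0.1091, y = 0.3867
  2: x = 0.1822, y = 0.2078
  3: x = 0.7088, y = 0.4054

V/F = 0.7885, x_1 = 0.1091, y_1 = 0.3867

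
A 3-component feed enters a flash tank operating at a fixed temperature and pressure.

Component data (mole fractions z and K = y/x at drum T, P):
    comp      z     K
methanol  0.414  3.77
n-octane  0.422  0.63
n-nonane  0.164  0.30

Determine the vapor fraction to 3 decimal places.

Material balance + equilibrium reduce to Σ zᵢ(Kᵢ−1)/(1+ψ(Kᵢ−1)) = 0.
Check two-phase: ΣzᵢKᵢ = 1.876 > 1 and Σzᵢ/Kᵢ = 1.326 > 1, so g(0) = 0.876 > 0 and g(1) = -0.326 < 0.
Newton iteration, ψ⁰ = 0.5:
  ψ = 0.500: g = 0.1126, g' = -0.836 → ψ = 0.635
  ψ = 0.635: g = 0.0051, g' = -0.776 → ψ = 0.641
Converged at ψ = 0.641.

ψ = 0.641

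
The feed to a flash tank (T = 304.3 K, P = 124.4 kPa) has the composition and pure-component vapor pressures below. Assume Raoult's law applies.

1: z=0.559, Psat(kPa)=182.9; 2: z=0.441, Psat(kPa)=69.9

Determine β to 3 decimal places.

β = 0.338

Raoult's law: Kᵢ = Pᵢˢᵃᵗ/P = Pᵢˢᵃᵗ/124.4.
  K_1 = 182.9/124.4 = 1.47026, K_2 = 69.9/124.4 = 0.56190
Let β = V/F and solve Σ zᵢ(Kᵢ−1)/(1+β(Kᵢ−1)) = 0.
g(0) = ΣzᵢKᵢ − 1 = 0.070 and g(1) = 1 − Σzᵢ/Kᵢ = -0.165, so a root lies in (0, 1).
Binary case is linear: z₁(K₁−1)(1+β(K₂−1)) + z₂(K₂−1)(1+β(K₁−1)) = 0
⇒ β = [z₁(K₁−1)+z₂(K₂−1)] / [−(K₁−1)(K₂−1)] = 0.0697/0.2060 = 0.338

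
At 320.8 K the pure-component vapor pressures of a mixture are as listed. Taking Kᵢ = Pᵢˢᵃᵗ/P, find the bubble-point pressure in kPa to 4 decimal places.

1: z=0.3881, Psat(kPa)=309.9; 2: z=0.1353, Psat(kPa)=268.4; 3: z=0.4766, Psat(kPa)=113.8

Pbub = 210.8238 kPa

At the bubble point ψ → 0, so ΣzᵢKᵢ = 1 with Kᵢ = Pᵢˢᵃᵗ/P ⇒ P = ΣzᵢPᵢˢᵃᵗ.
P = 0.3881·309.9 + 0.1353·268.4 + 0.4766·113.8 = 210.8238 kPa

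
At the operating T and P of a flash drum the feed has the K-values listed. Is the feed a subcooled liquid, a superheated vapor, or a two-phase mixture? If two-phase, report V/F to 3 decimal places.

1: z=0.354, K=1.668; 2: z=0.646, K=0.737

two-phase, V/F = 0.379

ΣzᵢKᵢ = 1.067; Σzᵢ/Kᵢ = 1.089.
Both exceed 1, so a two-phase solution exists.
Binary case is linear: z₁(K₁−1)(1+ψ(K₂−1)) + z₂(K₂−1)(1+ψ(K₁−1)) = 0
⇒ ψ = [z₁(K₁−1)+z₂(K₂−1)] / [−(K₁−1)(K₂−1)] = 0.0666/0.1757 = 0.379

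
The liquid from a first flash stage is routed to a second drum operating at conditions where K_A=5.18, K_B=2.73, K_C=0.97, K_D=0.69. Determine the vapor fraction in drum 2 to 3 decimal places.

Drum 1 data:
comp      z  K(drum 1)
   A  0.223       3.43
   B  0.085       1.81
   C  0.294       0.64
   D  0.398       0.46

V/F (drum 2) = 0.685

Drum 1:
Rachford–Rice: g(ψ₁) = Σ zᵢ(Kᵢ−1)/(1+ψ₁(Kᵢ−1)) = 0.
g(0) = ΣzᵢKᵢ − 1 = 0.290 and g(1) = 1 − Σzᵢ/Kᵢ = -0.437, so a root lies in (0, 1).
Newton iteration, ψ₁⁰ = 0.32:
  ψ₁ = 0.320: g = -0.0199, g' = -0.670 → ψ₁ = 0.290
  ψ₁ = 0.290: g = 0.0004, g' = -0.700 → ψ₁ = 0.291
Converged at ψ₁ = 0.291.
Drum-1 compositions:
  A: x = 0.131, y = 0.448
  B: x = 0.069, y = 0.125
  C: x = 0.328, y = 0.210
  D: x = 0.472, y = 0.217
Drum-2 feed = drum-1 liquid: z₂ = (0.1306, 0.0688, 0.3284, 0.4722).
Drum 2:
Material balance + equilibrium reduce to Σ zᵢ(Kᵢ−1)/(1+ψ₂(Kᵢ−1)) = 0.
Feasibility: ΣzᵢKᵢ = 1.509, Σzᵢ/Kᵢ = 1.073 — both > 1, two phases present.
Newton–Raphson from ψ₂ = 0.5:
  ψ₂ = 0.500: g = 0.0573, g' = -0.362 → ψ₂ = 0.658
  ψ₂ = 0.658: g = 0.0073, g' = -0.279 → ψ₂ = 0.684
  ψ₂ = 0.684: g = 0.0001, g' = -0.270 → ψ₂ = 0.685
Converged at ψ₂ = 0.685.
  A: x = 0.034, y = 0.175
  B: x = 0.031, y = 0.086
  C: x = 0.335, y = 0.325
  D: x = 0.599, y = 0.414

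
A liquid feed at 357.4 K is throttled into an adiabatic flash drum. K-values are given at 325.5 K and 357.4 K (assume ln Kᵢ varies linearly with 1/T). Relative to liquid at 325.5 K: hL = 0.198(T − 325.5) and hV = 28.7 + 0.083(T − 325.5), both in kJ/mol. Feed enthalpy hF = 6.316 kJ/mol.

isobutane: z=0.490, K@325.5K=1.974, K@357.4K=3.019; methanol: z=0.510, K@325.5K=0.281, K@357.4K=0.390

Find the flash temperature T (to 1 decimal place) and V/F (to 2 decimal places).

T = 328.1 K, V/F = 0.20

Adiabatic flash: solve Rachford–Rice at each trial T, then check hF = ψ·hV(T) + (1−ψ)·hL(T).
  T = 325.5 K: K = (1.974, 0.281), RR gives ψ = 0.158, H_out = 4.531 kJ/mol
  T = 357.4 K: K = (3.019, 0.390), RR gives ψ = 0.551, H_out = 20.101 kJ/mol
  T = 341.4 K: K = (2.464, 0.333), RR gives ψ = 0.387, H_out = 13.540 kJ/mol
  T = 333.4 K: K = (2.210, 0.307), RR gives ψ = 0.285, H_out = 9.485 kJ/mol
  T = 329.4 K: K = (2.088, 0.293), RR gives ψ = 0.225, H_out = 7.128 kJ/mol
  T = 327.4 K: K = (2.029, 0.287), RR gives ψ = 0.192, H_out = 5.839 kJ/mol
Linear interpolation between T = 327.4 (H_out = 5.839) and T = 329.4 (H_out = 7.128) on hF = 6.316 gives T ≈ 328.1 K, at which ψ = 0.20.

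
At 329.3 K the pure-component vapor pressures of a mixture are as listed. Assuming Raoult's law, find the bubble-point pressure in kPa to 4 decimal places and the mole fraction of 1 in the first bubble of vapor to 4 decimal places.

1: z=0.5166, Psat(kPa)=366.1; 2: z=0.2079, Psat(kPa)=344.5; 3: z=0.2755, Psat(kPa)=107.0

At the bubble point ψ → 0, so ΣzᵢKᵢ = 1 with Kᵢ = Pᵢˢᵃᵗ/P ⇒ P = ΣzᵢPᵢˢᵃᵗ.
P = 0.5166·366.1 + 0.2079·344.5 + 0.2755·107.0 = 290.2273 kPa
yᵢ = zᵢPᵢˢᵃᵗ/P ⇒ y_1 = 0.5166·366.1/290.2273 = 0.6517

Pbub = 290.2273 kPa, y_1 = 0.6517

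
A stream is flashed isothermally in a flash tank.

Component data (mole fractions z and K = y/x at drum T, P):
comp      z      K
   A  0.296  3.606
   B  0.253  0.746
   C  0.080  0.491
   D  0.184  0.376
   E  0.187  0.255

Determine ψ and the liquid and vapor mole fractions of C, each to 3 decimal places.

Newton–Raphson from ψ = 0.48:
  ψ = 0.480: g = -0.1651, g' = -0.852 → ψ = 0.286
  ψ = 0.286: g = 0.0081, g' = -0.981 → ψ = 0.294
Converged at ψ = 0.294.
Compositions from xᵢ = zᵢ/(1+ψ(Kᵢ−1)), yᵢ = Kᵢxᵢ:
  A: x = 0.167, y = 0.604
  B: x = 0.273, y = 0.204
  C: x = 0.094, y = 0.046
  D: x = 0.225, y = 0.085
  E: x = 0.240, y = 0.061

ψ = 0.294, x_C = 0.094, y_C = 0.046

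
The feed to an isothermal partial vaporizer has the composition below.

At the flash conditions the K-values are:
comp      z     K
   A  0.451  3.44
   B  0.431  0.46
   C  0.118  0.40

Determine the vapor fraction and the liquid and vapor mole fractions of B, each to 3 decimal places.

Let ψ = V/F and solve Σ zᵢ(Kᵢ−1)/(1+ψ(Kᵢ−1)) = 0.
g(0) = ΣzᵢKᵢ − 1 = 0.797 and g(1) = 1 − Σzᵢ/Kᵢ = -0.363, so a root lies in (0, 1).
Newton iteration, ψ⁰ = 0.5:
  ψ = 0.500: g = 0.0757, g' = -0.867 → ψ = 0.587
  ψ = 0.587: g = 0.0021, g' = -0.824 → ψ = 0.590
Converged at ψ = 0.590.
Compositions from xᵢ = zᵢ/(1+ψ(Kᵢ−1)), yᵢ = Kᵢxᵢ:
  A: x = 0.185, y = 0.636
  B: x = 0.632, y = 0.291
  C: x = 0.183, y = 0.073

ψ = 0.590, x_B = 0.632, y_B = 0.291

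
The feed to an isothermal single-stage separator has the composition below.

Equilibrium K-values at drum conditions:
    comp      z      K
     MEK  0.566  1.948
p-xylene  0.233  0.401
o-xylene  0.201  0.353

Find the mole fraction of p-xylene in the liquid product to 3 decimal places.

Material balance + equilibrium reduce to Σ zᵢ(Kᵢ−1)/(1+β(Kᵢ−1)) = 0.
Check two-phase: ΣzᵢKᵢ = 1.267 > 1 and Σzᵢ/Kᵢ = 1.441 > 1, so g(0) = 0.267 > 0 and g(1) = -0.441 < 0.
Newton iteration, β⁰ = 0.5:
  β = 0.500: g = -0.0275, g' = -0.588 → β = 0.453
Converged at β = 0.453.
Compositions from xᵢ = zᵢ/(1+β(Kᵢ−1)), yᵢ = Kᵢxᵢ:
  MEK: x = 0.396, y = 0.771
  p-xylene: x = 0.320, y = 0.128
  o-xylene: x = 0.284, y = 0.100

x_p-xylene = 0.320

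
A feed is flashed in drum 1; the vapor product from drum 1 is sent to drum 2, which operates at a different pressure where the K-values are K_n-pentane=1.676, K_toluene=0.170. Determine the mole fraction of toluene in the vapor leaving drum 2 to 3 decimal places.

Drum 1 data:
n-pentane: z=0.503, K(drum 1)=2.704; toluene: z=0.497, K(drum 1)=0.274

Drum 1:
Let ψ₁ = V/F and solve Σ zᵢ(Kᵢ−1)/(1+ψ₁(Kᵢ−1)) = 0.
Check two-phase: ΣzᵢKᵢ = 1.496 > 1 and Σzᵢ/Kᵢ = 2.000 > 1, so g(0) = 0.496 > 0 and g(1) = -1.000 < 0.
Binary case is linear: z₁(K₁−1)(1+ψ₁(K₂−1)) + z₂(K₂−1)(1+ψ₁(K₁−1)) = 0
⇒ ψ₁ = [z₁(K₁−1)+z₂(K₂−1)] / [−(K₁−1)(K₂−1)] = 0.4963/1.2371 = 0.401
Drum-1 compositions:
  n-pentane: x = 0.299, y = 0.808
  toluene: x = 0.701, y = 0.192
Drum-2 feed = drum-1 vapor: z₂ = (0.8079, 0.1921).
Drum 2:
Newton iteration, ψ₂⁰ = 0.5:
  ψ₂ = 0.500: g = 0.1356, g' = -0.593 → ψ₂ = 0.729
  ψ₂ = 0.729: g = -0.0376, g' = -1.013 → ψ₂ = 0.692
  ψ₂ = 0.692: g = -0.0022, g' = -0.901 → ψ₂ = 0.689
Converged at ψ₂ = 0.689.
  n-pentane: x = 0.551, y = 0.924
  toluene: x = 0.449, y = 0.076

y_toluene (drum 2) = 0.076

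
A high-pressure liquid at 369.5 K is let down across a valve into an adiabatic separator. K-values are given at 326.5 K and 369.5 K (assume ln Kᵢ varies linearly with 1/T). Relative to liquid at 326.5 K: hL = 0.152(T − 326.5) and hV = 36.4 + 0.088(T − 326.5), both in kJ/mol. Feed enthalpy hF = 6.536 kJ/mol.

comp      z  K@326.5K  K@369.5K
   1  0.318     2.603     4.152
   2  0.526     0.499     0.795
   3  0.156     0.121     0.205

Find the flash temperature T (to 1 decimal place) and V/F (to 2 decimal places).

T = 330.6 K, V/F = 0.16

Adiabatic flash: solve Rachford–Rice at each trial T, then check hF = ψ·hV(T) + (1−ψ)·hL(T).
  T = 326.5 K: K = (2.603, 0.499, 0.121), RR gives ψ = 0.113, H_out = 4.113 kJ/mol
  T = 369.5 K: K = (4.152, 0.795, 0.205), RR gives ψ = 0.582, H_out = 26.135 kJ/mol
  T = 348.0 K: K = (3.335, 0.639, 0.160), RR gives ψ = 0.357, H_out = 15.765 kJ/mol
  T = 337.2 K: K = (2.956, 0.567, 0.140), RR gives ψ = 0.240, H_out = 10.189 kJ/mol
  T = 331.9 K: K = (2.779, 0.533, 0.130), RR gives ψ = 0.179, H_out = 7.274 kJ/mol
  T = 329.2 K: K = (2.690, 0.516, 0.126), RR gives ψ = 0.147, H_out = 5.722 kJ/mol
  T = 330.5 K: K = (2.733, 0.524, 0.128), RR gives ψ = 0.162, H_out = 6.476 kJ/mol
Linear interpolation between T = 330.5 (H_out = 6.476) and T = 331.9 (H_out = 7.274) on hF = 6.536 gives T ≈ 330.6 K, at which ψ = 0.16.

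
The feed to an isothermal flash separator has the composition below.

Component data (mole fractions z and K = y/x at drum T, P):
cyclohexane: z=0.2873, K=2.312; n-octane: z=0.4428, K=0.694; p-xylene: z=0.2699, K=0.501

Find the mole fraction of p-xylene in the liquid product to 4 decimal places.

Material balance + equilibrium reduce to Σ zᵢ(Kᵢ−1)/(1+ψ(Kᵢ−1)) = 0.
g(0) = ΣzᵢKᵢ − 1 = 0.1068 and g(1) = 1 − Σzᵢ/Kᵢ = -0.3010, so a root lies in (0, 1).
Newton–Raphson from ψ = 0.42:
  ψ = 0.4200: g = -0.08285, g' = -0.3677 → ψ = 0.1947
  ψ = 0.1947: g = 0.00698, g' = -0.4431 → ψ = 0.2105
  ψ = 0.2105: g = 0.00006, g' = -0.4349 → ψ = 0.2106
Converged at ψ = 0.2106.
Compositions from xᵢ = zᵢ/(1+ψ(Kᵢ−1)), yᵢ = Kᵢxᵢ:
  cyclohexane: x = 0.2251, y = 0.5204
  n-octane: x = 0.4733, y = 0.3285
  p-xylene: x = 0.3016, y = 0.1511

x_p-xylene = 0.3016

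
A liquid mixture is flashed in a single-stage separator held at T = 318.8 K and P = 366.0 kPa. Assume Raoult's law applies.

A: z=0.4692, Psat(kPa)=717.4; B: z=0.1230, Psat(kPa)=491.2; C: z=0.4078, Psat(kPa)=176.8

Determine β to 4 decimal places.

Raoult's law: Kᵢ = Pᵢˢᵃᵗ/P = Pᵢˢᵃᵗ/366.0.
  K_A = 717.4/366.0 = 1.960109, K_B = 491.2/366.0 = 1.342077, K_C = 176.8/366.0 = 0.483060
Let β = V/F and solve Σ zᵢ(Kᵢ−1)/(1+β(Kᵢ−1)) = 0.
Feasibility: ΣzᵢKᵢ = 1.2818, Σzᵢ/Kᵢ = 1.1752 — both > 1, two phases present.
Newton–Raphson from β = 0.53:
  β = 0.5300: g = 0.04382, g' = -0.4070 → β = 0.6376
  β = 0.6376: g = -0.00050, g' = -0.4186 → β = 0.6364
Converged at β = 0.6364.

β = 0.6364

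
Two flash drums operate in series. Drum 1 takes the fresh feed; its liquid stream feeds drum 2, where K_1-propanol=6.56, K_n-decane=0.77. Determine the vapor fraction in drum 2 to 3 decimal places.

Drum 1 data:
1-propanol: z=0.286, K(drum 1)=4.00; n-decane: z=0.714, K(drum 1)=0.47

V/F (drum 2) = 0.500

Drum 1:
Let ψ₁ = V/F and solve Σ zᵢ(Kᵢ−1)/(1+ψ₁(Kᵢ−1)) = 0.
Check two-phase: ΣzᵢKᵢ = 1.480 > 1 and Σzᵢ/Kᵢ = 1.591 > 1, so g(0) = 0.480 > 0 and g(1) = -0.591 < 0.
Binary case is linear: z₁(K₁−1)(1+ψ₁(K₂−1)) + z₂(K₂−1)(1+ψ₁(K₁−1)) = 0
⇒ ψ₁ = [z₁(K₁−1)+z₂(K₂−1)] / [−(K₁−1)(K₂−1)] = 0.4796/1.5900 = 0.302
Drum-1 compositions:
  1-propanol: x = 0.150, y = 0.601
  n-decane: x = 0.850, y = 0.399
Drum-2 feed = drum-1 liquid: z₂ = (0.1501, 0.8499).
Drum 2:
Let ψ₂ = V/F and solve Σ zᵢ(Kᵢ−1)/(1+ψ₂(Kᵢ−1)) = 0.
Feasibility: ΣzᵢKᵢ = 1.639, Σzᵢ/Kᵢ = 1.127 — both > 1, two phases present.
Binary case is linear: z₁(K₁−1)(1+ψ₂(K₂−1)) + z₂(K₂−1)(1+ψ₂(K₁−1)) = 0
⇒ ψ₂ = [z₁(K₁−1)+z₂(K₂−1)] / [−(K₁−1)(K₂−1)] = 0.6393/1.2788 = 0.500
  1-propanol: x = 0.040, y = 0.261
  n-decane: x = 0.960, y = 0.739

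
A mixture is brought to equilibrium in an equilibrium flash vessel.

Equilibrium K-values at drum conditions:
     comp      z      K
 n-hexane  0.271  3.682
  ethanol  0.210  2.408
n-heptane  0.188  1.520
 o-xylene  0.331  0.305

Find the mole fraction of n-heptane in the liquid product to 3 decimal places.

Newton–Raphson from β = 0.5:
  β = 0.500: g = 0.2090, g' = -0.907 → β = 0.731
  β = 0.731: g = -0.0051, g' = -1.010 → β = 0.725
Converged at β = 0.725.
Compositions from xᵢ = zᵢ/(1+β(Kᵢ−1)), yᵢ = Kᵢxᵢ:
  n-hexane: x = 0.092, y = 0.339
  ethanol: x = 0.104, y = 0.250
  n-heptane: x = 0.137, y = 0.207
  o-xylene: x = 0.668, y = 0.204

x_n-heptane = 0.137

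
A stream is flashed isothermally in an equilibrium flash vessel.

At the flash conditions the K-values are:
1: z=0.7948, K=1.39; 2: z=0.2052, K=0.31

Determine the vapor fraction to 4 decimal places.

Binary case is linear: z₁(K₁−1)(1+ψ(K₂−1)) + z₂(K₂−1)(1+ψ(K₁−1)) = 0
⇒ ψ = [z₁(K₁−1)+z₂(K₂−1)] / [−(K₁−1)(K₂−1)] = 0.16838/0.26910 = 0.6257

ψ = 0.6257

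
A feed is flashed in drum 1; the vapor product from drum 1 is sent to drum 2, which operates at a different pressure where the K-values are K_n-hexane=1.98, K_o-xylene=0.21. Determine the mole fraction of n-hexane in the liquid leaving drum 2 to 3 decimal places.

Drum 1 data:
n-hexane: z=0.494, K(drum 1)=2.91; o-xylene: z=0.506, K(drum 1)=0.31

Drum 1:
Let ψ₁ = V/F and solve Σ zᵢ(Kᵢ−1)/(1+ψ₁(Kᵢ−1)) = 0.
Feasibility: ΣzᵢKᵢ = 1.594, Σzᵢ/Kᵢ = 1.802 — both > 1, two phases present.
Newton–Raphson from ψ₁ = 0.53:
  ψ₁ = 0.530: g = -0.0815, g' = -1.044 → ψ₁ = 0.452
  ψ₁ = 0.452: g = -0.0009, g' = -1.028 → ψ₁ = 0.451
Converged at ψ₁ = 0.451.
Drum-1 compositions:
  n-hexane: x = 0.265, y = 0.772
  o-xylene: x = 0.735, y = 0.228
Drum-2 feed = drum-1 vapor: z₂ = (0.7723, 0.2277).
Drum 2:
Newton iteration, ψ₂⁰ = 0.6:
  ψ₂ = 0.600: g = 0.1346, g' = -0.808 → ψ₂ = 0.767
  ψ₂ = 0.767: g = -0.0240, g' = -1.156 → ψ₂ = 0.746
  ψ₂ = 0.746: g = -0.0007, g' = -1.090 → ψ₂ = 0.745
Converged at ψ₂ = 0.745.
  n-hexane: x = 0.446, y = 0.884
  o-xylene: x = 0.554, y = 0.116

x_n-hexane (drum 2) = 0.446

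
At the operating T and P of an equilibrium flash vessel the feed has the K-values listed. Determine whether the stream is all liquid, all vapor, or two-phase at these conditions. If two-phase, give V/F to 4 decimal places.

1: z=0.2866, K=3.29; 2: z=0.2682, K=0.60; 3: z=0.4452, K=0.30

ΣzᵢKᵢ = 1.2374; Σzᵢ/Kᵢ = 2.0181.
Both exceed 1, so a two-phase solution exists.
Newton iteration, ψ⁰ = 0.5:
  ψ = 0.5000: g = -0.30757, g' = -0.9100 → ψ = 0.1620
  ψ = 0.1620: g = 0.01248, g' = -1.1262 → ψ = 0.1731
  ψ = 0.1731: g = 0.00013, g' = -1.1028 → ψ = 0.1732
Converged at ψ = 0.1732.

two-phase, V/F = 0.1732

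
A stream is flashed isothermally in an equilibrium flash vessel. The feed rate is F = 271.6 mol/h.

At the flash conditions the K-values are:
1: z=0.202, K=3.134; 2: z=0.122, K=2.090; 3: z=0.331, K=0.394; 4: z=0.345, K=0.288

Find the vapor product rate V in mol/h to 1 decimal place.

V = 26.5 mol/h

Material balance + equilibrium reduce to Σ zᵢ(Kᵢ−1)/(1+β(Kᵢ−1)) = 0.
g(0) = ΣzᵢKᵢ − 1 = 0.118 and g(1) = 1 − Σzᵢ/Kᵢ = -1.161, so a root lies in (0, 1).
Newton–Raphson from β = 0.31:
  β = 0.310: g = -0.2034, g' = -0.886 → β = 0.081
  β = 0.081: g = 0.0186, g' = -1.123 → β = 0.097
Converged at β = 0.097.
Then V = β·F = 0.0974·271.6 = 26.5 mol/h and L = F − V = 245.1 mol/h.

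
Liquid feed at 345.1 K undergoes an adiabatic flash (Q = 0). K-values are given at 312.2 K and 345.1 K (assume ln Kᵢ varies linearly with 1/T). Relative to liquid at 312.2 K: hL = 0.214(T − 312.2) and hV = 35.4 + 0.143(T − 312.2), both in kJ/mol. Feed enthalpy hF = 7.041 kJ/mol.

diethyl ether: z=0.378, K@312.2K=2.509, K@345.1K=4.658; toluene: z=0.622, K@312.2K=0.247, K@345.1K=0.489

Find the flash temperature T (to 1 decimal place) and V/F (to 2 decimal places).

T = 317.1 K, V/F = 0.17

Adiabatic flash: solve Rachford–Rice at each trial T, then check hF = ψ·hV(T) + (1−ψ)·hL(T).
  T = 312.2 K: K = (2.509, 0.247), RR gives ψ = 0.090, H_out = 3.179 kJ/mol
  T = 345.1 K: K = (4.658, 0.489), RR gives ψ = 0.570, H_out = 25.877 kJ/mol
  T = 328.6 K: K = (3.469, 0.353), RR gives ψ = 0.332, H_out = 14.891 kJ/mol
  T = 320.4 K: K = (2.962, 0.297), RR gives ψ = 0.220, H_out = 9.432 kJ/mol
  T = 316.3 K: K = (2.729, 0.271), RR gives ψ = 0.159, H_out = 6.454 kJ/mol
  T = 318.4 K: K = (2.847, 0.284), RR gives ψ = 0.191, H_out = 8.009 kJ/mol
Linear interpolation between T = 316.3 (H_out = 6.454) and T = 318.4 (H_out = 8.009) on hF = 7.041 gives T ≈ 317.1 K, at which ψ = 0.17.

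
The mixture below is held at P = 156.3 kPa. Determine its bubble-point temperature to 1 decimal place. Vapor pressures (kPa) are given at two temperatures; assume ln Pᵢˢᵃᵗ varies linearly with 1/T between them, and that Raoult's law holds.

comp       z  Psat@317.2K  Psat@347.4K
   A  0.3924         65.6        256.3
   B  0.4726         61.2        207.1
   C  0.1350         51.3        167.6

Bubble-point temperature: ΣzᵢPᵢˢᵃᵗ(T) = P. Interpolate ln Pᵢˢᵃᵗ = aᵢ + bᵢ/T.
  T = 317.2 K: ΣzᵢPᵢˢᵃᵗ = 61.59 kPa
  T = 347.4 K: ΣzᵢPᵢˢᵃᵗ = 221.07 kPa
  T = 332.3 K: ΣzᵢPᵢˢᵃᵗ = 120.04 kPa
  T = 339.9 K: ΣzᵢPᵢˢᵃᵗ = 164.32 kPa
  T = 336.1 K: ΣzᵢPᵢˢᵃᵗ = 140.69 kPa
  T = 338.0 K: ΣzᵢPᵢˢᵃᵗ = 152.11 kPa
Interpolating between 338.0 K and 339.9 K gives T ≈ 338.7 K.

T = 338.7 K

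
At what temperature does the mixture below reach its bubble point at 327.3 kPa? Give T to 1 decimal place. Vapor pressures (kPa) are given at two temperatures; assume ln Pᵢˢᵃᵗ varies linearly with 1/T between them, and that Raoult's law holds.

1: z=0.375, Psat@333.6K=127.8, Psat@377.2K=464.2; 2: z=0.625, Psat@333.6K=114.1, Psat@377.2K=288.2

Bubble-point temperature: ΣzᵢPᵢˢᵃᵗ(T) = P. Interpolate ln Pᵢˢᵃᵗ = aᵢ + bᵢ/T.
  T = 333.6 K: ΣzᵢPᵢˢᵃᵗ = 119.24 kPa
  T = 377.2 K: ΣzᵢPᵢˢᵃᵗ = 354.20 kPa
  T = 355.4 K: ΣzᵢPᵢˢᵃᵗ = 211.63 kPa
  T = 366.3 K: ΣzᵢPᵢˢᵃᵗ = 275.64 kPa
  T = 371.8 K: ΣzᵢPᵢˢᵃᵗ = 313.33 kPa
  T = 374.5 K: ΣzᵢPᵢˢᵃᵗ = 333.27 kPa
Interpolating between 371.8 K and 374.5 K gives T ≈ 373.7 K.

T = 373.7 K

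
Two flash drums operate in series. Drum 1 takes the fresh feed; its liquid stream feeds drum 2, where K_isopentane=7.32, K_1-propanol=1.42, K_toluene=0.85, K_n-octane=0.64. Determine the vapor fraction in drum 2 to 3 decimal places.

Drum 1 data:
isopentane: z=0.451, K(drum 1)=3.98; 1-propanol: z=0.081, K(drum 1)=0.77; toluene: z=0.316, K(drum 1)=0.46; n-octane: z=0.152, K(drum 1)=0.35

V/F (drum 2) = 0.703

Drum 1:
Material balance + equilibrium reduce to Σ zᵢ(Kᵢ−1)/(1+ψ₁(Kᵢ−1)) = 0.
Check two-phase: ΣzᵢKᵢ = 2.056 > 1 and Σzᵢ/Kᵢ = 1.340 > 1, so g(0) = 1.056 > 0 and g(1) = -0.340 < 0.
Newton–Raphson from ψ₁ = 0.5:
  ψ₁ = 0.500: g = 0.1386, g' = -0.965 → ψ₁ = 0.644
  ψ₁ = 0.644: g = 0.0074, g' = -0.883 → ψ₁ = 0.652
Converged at ψ₁ = 0.652.
Drum-1 compositions:
  isopentane: x = 0.153, y = 0.610
  1-propanol: x = 0.095, y = 0.073
  toluene: x = 0.488, y = 0.224
  n-octane: x = 0.264, y = 0.092
Drum-2 feed = drum-1 liquid: z₂ = (0.1533, 0.0953, 0.4877, 0.2638).
Drum 2:
Rachford–Rice: g(ψ₂) = Σ zᵢ(Kᵢ−1)/(1+ψ₂(Kᵢ−1)) = 0.
g(0) = ΣzᵢKᵢ − 1 = 0.841 and g(1) = 1 − Σzᵢ/Kᵢ = -0.074, so a root lies in (0, 1).
Newton iteration, ψ₂⁰ = 0.5:
  ψ₂ = 0.500: g = 0.0710, g' = -0.429 → ψ₂ = 0.666
  ψ₂ = 0.666: g = 0.0112, g' = -0.309 → ψ₂ = 0.702
  ψ₂ = 0.702: g = 0.0003, g' = -0.292 → ψ₂ = 0.703
Converged at ψ₂ = 0.703.
  isopentane: x = 0.028, y = 0.206
  1-propanol: x = 0.074, y = 0.104
  toluene: x = 0.545, y = 0.463
  n-octane: x = 0.353, y = 0.226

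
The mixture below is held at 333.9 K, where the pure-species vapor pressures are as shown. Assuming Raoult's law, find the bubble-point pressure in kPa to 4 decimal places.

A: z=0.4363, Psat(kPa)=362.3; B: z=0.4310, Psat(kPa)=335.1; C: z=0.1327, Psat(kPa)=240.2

At the bubble point ψ → 0, so ΣzᵢKᵢ = 1 with Kᵢ = Pᵢˢᵃᵗ/P ⇒ P = ΣzᵢPᵢˢᵃᵗ.
P = 0.4363·362.3 + 0.4310·335.1 + 0.1327·240.2 = 334.3741 kPa

Pbub = 334.3741 kPa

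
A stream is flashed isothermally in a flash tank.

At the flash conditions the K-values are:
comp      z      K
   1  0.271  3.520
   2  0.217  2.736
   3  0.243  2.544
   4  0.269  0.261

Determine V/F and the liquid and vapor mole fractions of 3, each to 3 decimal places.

Material balance + equilibrium reduce to Σ zᵢ(Kᵢ−1)/(1+V/F(Kᵢ−1)) = 0.
g(0) = ΣzᵢKᵢ − 1 = 1.236 and g(1) = 1 − Σzᵢ/Kᵢ = -0.282, so a root lies in (0, 1).
Iterate (Newton) starting at V/F = 0.47:
  V/F = 0.470: g = 0.4329, g' = -1.098 → V/F = 0.864
  V/F = 0.864: g = -0.0237, g' = -1.506 → V/F = 0.848
Converged at V/F = 0.848.
Compositions from xᵢ = zᵢ/(1+V/F(Kᵢ−1)), yᵢ = Kᵢxᵢ:
  1: x = 0.086, y = 0.304
  2: x = 0.088, y = 0.240
  3: x = 0.105, y = 0.268
  4: x = 0.721, y = 0.188

V/F = 0.848, x_3 = 0.105, y_3 = 0.268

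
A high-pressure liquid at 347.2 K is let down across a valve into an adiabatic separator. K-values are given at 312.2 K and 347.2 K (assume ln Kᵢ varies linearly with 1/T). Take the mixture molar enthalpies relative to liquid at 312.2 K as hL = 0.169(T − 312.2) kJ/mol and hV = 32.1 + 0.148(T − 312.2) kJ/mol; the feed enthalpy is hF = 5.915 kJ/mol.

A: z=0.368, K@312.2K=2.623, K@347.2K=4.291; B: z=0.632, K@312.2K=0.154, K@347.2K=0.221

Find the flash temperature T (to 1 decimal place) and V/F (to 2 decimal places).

Adiabatic flash: solve Rachford–Rice at each trial T, then check hF = ψ·hV(T) + (1−ψ)·hL(T).
  T = 312.2 K: K = (2.623, 0.154), RR gives ψ = 0.046, H_out = 1.463 kJ/mol
  T = 347.2 K: K = (4.291, 0.221), RR gives ψ = 0.280, H_out = 14.709 kJ/mol
  T = 329.7 K: K = (3.399, 0.186), RR gives ψ = 0.189, H_out = 8.948 kJ/mol
  T = 320.9 K: K = (2.994, 0.170), RR gives ψ = 0.126, H_out = 5.502 kJ/mol
  T = 325.3 K: K = (3.193, 0.178), RR gives ψ = 0.159, H_out = 7.288 kJ/mol
  T = 323.1 K: K = (3.093, 0.174), RR gives ψ = 0.143, H_out = 6.412 kJ/mol
Linear interpolation between T = 320.9 (H_out = 5.502) and T = 323.1 (H_out = 6.412) on hF = 5.915 gives T ≈ 321.9 K, at which ψ = 0.13.

T = 321.9 K, V/F = 0.13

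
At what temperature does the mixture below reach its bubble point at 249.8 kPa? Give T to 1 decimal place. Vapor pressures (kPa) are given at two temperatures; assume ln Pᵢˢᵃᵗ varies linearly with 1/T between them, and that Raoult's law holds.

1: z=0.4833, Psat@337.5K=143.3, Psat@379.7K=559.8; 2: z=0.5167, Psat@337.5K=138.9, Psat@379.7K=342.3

Bubble-point temperature: ΣzᵢPᵢˢᵃᵗ(T) = P. Interpolate ln Pᵢˢᵃᵗ = aᵢ + bᵢ/T.
  T = 337.5 K: ΣzᵢPᵢˢᵃᵗ = 141.03 kPa
  T = 379.7 K: ΣzᵢPᵢˢᵃᵗ = 447.42 kPa
  T = 358.6 K: ΣzᵢPᵢˢᵃᵗ = 258.18 kPa
  T = 348.1 K: ΣzᵢPᵢˢᵃᵗ = 192.49 kPa
  T = 353.4 K: ΣzᵢPᵢˢᵃᵗ = 223.63 kPa
  T = 356.0 K: ΣzᵢPᵢˢᵃᵗ = 240.39 kPa
Interpolating between 356.0 K and 358.6 K gives T ≈ 357.4 K.

T = 357.4 K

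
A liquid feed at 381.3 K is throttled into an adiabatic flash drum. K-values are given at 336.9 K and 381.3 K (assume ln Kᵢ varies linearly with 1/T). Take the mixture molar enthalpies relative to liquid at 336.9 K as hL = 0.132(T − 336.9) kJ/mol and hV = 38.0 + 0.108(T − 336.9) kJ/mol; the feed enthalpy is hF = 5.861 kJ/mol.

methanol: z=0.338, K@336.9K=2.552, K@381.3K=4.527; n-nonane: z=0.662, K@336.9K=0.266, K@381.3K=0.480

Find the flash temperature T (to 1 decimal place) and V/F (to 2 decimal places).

T = 344.9 K, V/F = 0.13

Adiabatic flash: solve Rachford–Rice at each trial T, then check hF = ψ·hV(T) + (1−ψ)·hL(T).
  T = 336.9 K: K = (2.552, 0.266), RR gives ψ = 0.034, H_out = 1.290 kJ/mol
  T = 381.3 K: K = (4.527, 0.480), RR gives ψ = 0.462, H_out = 22.936 kJ/mol
  T = 359.1 K: K = (3.460, 0.364), RR gives ψ = 0.262, H_out = 12.755 kJ/mol
  T = 348.0 K: K = (2.986, 0.313), RR gives ψ = 0.158, H_out = 7.443 kJ/mol
  T = 342.4 K: K = (2.762, 0.289), RR gives ψ = 0.099, H_out = 4.489 kJ/mol
  T = 345.2 K: K = (2.873, 0.300), RR gives ψ = 0.130, H_out = 5.998 kJ/mol
  T = 343.8 K: K = (2.817, 0.294), RR gives ψ = 0.115, H_out = 5.252 kJ/mol
Linear interpolation between T = 343.8 (H_out = 5.252) and T = 345.2 (H_out = 5.998) on hF = 5.861 gives T ≈ 344.9 K, at which ψ = 0.13.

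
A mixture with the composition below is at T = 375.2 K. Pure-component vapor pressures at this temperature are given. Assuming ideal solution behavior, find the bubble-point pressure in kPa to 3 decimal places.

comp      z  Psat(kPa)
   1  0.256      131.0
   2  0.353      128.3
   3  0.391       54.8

Pbub = 100.253 kPa

At the bubble point ψ → 0, so ΣzᵢKᵢ = 1 with Kᵢ = Pᵢˢᵃᵗ/P ⇒ P = ΣzᵢPᵢˢᵃᵗ.
P = 0.256·131.0 + 0.353·128.3 + 0.391·54.8 = 100.253 kPa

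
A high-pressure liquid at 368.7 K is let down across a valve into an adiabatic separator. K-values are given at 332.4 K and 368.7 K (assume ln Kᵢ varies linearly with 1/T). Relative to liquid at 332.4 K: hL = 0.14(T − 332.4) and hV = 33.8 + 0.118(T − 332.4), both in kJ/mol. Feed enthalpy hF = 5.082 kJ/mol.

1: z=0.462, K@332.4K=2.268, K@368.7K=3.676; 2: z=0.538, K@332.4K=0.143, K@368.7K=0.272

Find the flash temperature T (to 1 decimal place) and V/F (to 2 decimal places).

T = 334.5 K, V/F = 0.14

Adiabatic flash: solve Rachford–Rice at each trial T, then check hF = ψ·hV(T) + (1−ψ)·hL(T).
  T = 332.4 K: K = (2.268, 0.143), RR gives ψ = 0.115, H_out = 3.880 kJ/mol
  T = 368.7 K: K = (3.676, 0.272), RR gives ψ = 0.434, H_out = 19.390 kJ/mol
  T = 350.5 K: K = (2.922, 0.200), RR gives ψ = 0.298, H_out = 12.481 kJ/mol
  T = 341.4 K: K = (2.581, 0.170), RR gives ψ = 0.216, H_out = 8.527 kJ/mol
  T = 336.9 K: K = (2.422, 0.156), RR gives ψ = 0.169, H_out = 6.324 kJ/mol
  T = 334.6 K: K = (2.342, 0.149), RR gives ψ = 0.142, H_out = 5.110 kJ/mol
Linear interpolation between T = 332.4 (H_out = 3.880) and T = 334.6 (H_out = 5.110) on hF = 5.082 gives T ≈ 334.5 K, at which ψ = 0.14.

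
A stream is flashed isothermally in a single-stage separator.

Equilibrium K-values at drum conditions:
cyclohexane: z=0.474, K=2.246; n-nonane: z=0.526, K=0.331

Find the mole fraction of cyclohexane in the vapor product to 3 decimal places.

Let β = V/F and solve Σ zᵢ(Kᵢ−1)/(1+β(Kᵢ−1)) = 0.
g(0) = ΣzᵢKᵢ − 1 = 0.239 and g(1) = 1 − Σzᵢ/Kᵢ = -0.800, so a root lies in (0, 1).
Newton iteration, β⁰ = 0.5:
  β = 0.500: g = -0.1649, g' = -0.811 → β = 0.297
  β = 0.297: g = -0.0078, g' = -0.759 → β = 0.286
Converged at β = 0.286.
Compositions from xᵢ = zᵢ/(1+β(Kᵢ−1)), yᵢ = Kᵢxᵢ:
  cyclohexane: x = 0.349, y = 0.785
  n-nonane: x = 0.651, y = 0.215

y_cyclohexane = 0.785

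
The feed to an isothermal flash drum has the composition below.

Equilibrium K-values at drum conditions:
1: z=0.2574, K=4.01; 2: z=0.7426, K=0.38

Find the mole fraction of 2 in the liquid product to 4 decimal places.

x_2 = 0.8292

Material balance + equilibrium reduce to Σ zᵢ(Kᵢ−1)/(1+ψ(Kᵢ−1)) = 0.
Feasibility: ΣzᵢKᵢ = 1.3144, Σzᵢ/Kᵢ = 2.0184 — both > 1, two phases present.
Newton–Raphson from ψ = 0.67:
  ψ = 0.6700: g = -0.53074, g' = -1.0915 → ψ = 0.1838
  ψ = 0.1838: g = -0.02076, g' = -1.3304 → ψ = 0.1682
  ψ = 0.1682: g = 0.00041, g' = -1.3838 → ψ = 0.1685
Converged at ψ = 0.1685.
Compositions from xᵢ = zᵢ/(1+ψ(Kᵢ−1)), yᵢ = Kᵢxᵢ:
  1: x = 0.1708, y = 0.6849
  2: x = 0.8292, y = 0.3151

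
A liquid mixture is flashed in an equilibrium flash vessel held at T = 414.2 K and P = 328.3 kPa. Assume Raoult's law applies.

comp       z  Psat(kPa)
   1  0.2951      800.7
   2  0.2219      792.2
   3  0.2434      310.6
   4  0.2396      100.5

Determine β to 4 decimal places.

Raoult's law: Kᵢ = Pᵢˢᵃᵗ/P = Pᵢˢᵃᵗ/328.3.
  K_1 = 800.7/328.3 = 2.438928, K_2 = 792.2/328.3 = 2.413037, K_3 = 310.6/328.3 = 0.946086, K_4 = 100.5/328.3 = 0.306122
Material balance + equilibrium reduce to Σ zᵢ(Kᵢ−1)/(1+β(Kᵢ−1)) = 0.
Check two-phase: ΣzᵢKᵢ = 1.5588 > 1 and Σzᵢ/Kᵢ = 1.2529 > 1, so g(0) = 0.5588 > 0 and g(1) = -0.2529 < 0.
Iterate (Newton) starting at β = 0.4:
  β = 0.4000: g = 0.22630, g' = -0.6487 → β = 0.7488
  β = 0.7488: g = -0.00300, g' = -0.7468 → β = 0.7448
Converged at β = 0.7448.

β = 0.7448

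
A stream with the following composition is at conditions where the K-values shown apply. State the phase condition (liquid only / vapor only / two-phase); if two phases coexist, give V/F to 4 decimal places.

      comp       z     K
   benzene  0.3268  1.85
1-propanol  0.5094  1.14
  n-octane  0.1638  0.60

vapor only

ΣzᵢKᵢ = 1.2836; Σzᵢ/Kᵢ = 0.8965.
Since Σzᵢ/Kᵢ < 1 the mixture is above its dew point — single vapor phase.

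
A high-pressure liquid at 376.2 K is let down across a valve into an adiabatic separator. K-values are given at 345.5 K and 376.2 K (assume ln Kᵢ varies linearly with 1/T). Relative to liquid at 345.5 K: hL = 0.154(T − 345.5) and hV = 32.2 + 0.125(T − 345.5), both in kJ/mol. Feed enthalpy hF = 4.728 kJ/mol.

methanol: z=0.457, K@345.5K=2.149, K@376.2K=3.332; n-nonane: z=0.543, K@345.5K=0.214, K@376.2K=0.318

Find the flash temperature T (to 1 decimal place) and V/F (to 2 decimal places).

T = 347.4 K, V/F = 0.14

Adiabatic flash: solve Rachford–Rice at each trial T, then check hF = ψ·hV(T) + (1−ψ)·hL(T).
  T = 345.5 K: K = (2.149, 0.214), RR gives ψ = 0.109, H_out = 3.505 kJ/mol
  T = 376.2 K: K = (3.332, 0.318), RR gives ψ = 0.437, H_out = 18.418 kJ/mol
  T = 360.9 K: K = (2.703, 0.263), RR gives ψ = 0.301, H_out = 11.943 kJ/mol
  T = 353.2 K: K = (2.416, 0.238), RR gives ψ = 0.216, H_out = 8.099 kJ/mol
  T = 349.4 K: K = (2.282, 0.226), RR gives ψ = 0.167, H_out = 5.952 kJ/mol
  T = 347.4 K: K = (2.213, 0.220), RR gives ψ = 0.138, H_out = 4.732 kJ/mol
Linear interpolation between T = 345.5 (H_out = 3.505) and T = 347.4 (H_out = 4.732) on hF = 4.728 gives T ≈ 347.4 K, at which ψ = 0.14.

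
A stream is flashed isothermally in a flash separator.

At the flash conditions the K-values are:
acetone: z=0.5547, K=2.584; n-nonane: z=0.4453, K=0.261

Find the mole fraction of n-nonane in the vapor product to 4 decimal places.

y_n-nonane = 0.1780

Newton–Raphson from V/F = 0.5:
  V/F = 0.5000: g = -0.03161, g' = -1.0451 → V/F = 0.4698
  V/F = 0.4698: g = -0.00027, g' = -1.0281 → V/F = 0.4695
Converged at V/F = 0.4695.
Compositions from xᵢ = zᵢ/(1+V/F(Kᵢ−1)), yᵢ = Kᵢxᵢ:
  acetone: x = 0.3181, y = 0.8220
  n-nonane: x = 0.6819, y = 0.1780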